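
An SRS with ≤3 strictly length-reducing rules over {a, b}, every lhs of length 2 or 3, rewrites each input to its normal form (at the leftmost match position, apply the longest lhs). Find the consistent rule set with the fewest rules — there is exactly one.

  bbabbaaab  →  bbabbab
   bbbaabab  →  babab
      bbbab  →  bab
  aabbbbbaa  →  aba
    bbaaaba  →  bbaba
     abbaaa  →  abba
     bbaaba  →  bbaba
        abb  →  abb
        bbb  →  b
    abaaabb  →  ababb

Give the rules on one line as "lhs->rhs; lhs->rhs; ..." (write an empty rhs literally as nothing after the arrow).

aa->a; bbb->b

  | bbabbaaab => bbabbaab => bbabbab
  | bbbaabab => baabab => babab
  | bbbab => bab
  | aabbbbbaa => abbbbbaa => abbbaa => abaa => aba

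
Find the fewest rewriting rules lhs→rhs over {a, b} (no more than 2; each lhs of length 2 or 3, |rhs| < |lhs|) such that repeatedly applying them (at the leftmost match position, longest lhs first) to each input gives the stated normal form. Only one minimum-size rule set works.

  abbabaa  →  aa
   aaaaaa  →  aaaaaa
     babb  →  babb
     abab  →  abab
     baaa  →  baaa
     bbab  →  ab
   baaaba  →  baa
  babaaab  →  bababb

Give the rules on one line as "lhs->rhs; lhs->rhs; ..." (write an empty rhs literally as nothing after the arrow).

  | abbabaa => aabaa => bbaa => aa
  | aaaaaa
  | babb
  | abab

aab->bb; bba->a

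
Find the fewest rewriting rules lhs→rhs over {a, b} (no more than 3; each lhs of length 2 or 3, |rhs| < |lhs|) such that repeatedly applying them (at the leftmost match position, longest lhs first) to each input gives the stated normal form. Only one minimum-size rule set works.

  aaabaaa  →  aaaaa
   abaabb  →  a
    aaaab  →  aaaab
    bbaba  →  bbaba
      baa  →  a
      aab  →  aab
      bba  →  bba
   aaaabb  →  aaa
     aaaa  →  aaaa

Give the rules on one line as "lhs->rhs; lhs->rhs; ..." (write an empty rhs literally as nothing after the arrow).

abb->; baa->a

  | aaabaaa => aaaaa
  | abaabb => aabb => a
  | aaaab
  | bbaba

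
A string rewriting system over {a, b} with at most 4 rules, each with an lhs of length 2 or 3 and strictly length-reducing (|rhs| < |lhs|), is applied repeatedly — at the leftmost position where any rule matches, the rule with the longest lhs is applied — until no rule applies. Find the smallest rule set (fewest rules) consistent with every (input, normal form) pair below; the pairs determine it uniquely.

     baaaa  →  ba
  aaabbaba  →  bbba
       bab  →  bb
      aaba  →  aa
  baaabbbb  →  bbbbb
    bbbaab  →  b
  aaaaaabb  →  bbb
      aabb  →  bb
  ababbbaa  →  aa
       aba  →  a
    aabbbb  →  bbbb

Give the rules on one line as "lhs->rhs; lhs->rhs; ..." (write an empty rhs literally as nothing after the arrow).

  | baaaa => aaaa => ba
  | aaabbaba => bbbaba => bbba
  | bab => bb
  | aaba => aa

aaa->b; ab->b; aba->a; baa->aa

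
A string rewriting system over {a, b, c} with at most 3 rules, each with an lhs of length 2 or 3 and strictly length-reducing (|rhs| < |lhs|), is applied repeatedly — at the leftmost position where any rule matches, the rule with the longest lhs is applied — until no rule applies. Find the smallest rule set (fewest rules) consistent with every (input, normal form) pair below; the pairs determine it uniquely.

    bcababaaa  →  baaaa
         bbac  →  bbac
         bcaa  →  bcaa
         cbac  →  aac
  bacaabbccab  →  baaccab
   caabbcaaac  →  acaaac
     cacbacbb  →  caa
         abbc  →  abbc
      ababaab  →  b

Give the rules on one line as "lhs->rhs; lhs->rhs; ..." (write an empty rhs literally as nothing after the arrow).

  | bcababaaa => bcbaaa => baaaa
  | bbac
  | bcaa
  | cbac => aac

aab->; aba->; cb->a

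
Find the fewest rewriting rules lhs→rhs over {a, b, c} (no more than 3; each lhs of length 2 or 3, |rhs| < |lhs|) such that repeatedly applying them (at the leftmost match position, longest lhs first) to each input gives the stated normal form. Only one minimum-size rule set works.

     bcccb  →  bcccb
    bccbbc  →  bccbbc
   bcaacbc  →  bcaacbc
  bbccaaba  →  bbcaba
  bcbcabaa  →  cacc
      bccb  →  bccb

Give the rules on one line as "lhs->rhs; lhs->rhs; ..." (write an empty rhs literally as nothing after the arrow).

baa->cc; bcb->; cca->c

  | bcccb
  | bccbbc
  | bcaacbc
  | bbccaaba => bbcaba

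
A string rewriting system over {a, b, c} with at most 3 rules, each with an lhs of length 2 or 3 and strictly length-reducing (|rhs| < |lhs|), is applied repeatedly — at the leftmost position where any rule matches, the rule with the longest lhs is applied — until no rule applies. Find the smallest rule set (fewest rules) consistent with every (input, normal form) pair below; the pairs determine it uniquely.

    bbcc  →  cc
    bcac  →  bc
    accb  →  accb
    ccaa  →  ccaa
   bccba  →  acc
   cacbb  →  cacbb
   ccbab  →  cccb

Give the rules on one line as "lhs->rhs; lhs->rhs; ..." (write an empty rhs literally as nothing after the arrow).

ba->c; bca->b; bcc->ac

  | bbcc => bac => cc
  | bcac => bc
  | accb
  | ccaa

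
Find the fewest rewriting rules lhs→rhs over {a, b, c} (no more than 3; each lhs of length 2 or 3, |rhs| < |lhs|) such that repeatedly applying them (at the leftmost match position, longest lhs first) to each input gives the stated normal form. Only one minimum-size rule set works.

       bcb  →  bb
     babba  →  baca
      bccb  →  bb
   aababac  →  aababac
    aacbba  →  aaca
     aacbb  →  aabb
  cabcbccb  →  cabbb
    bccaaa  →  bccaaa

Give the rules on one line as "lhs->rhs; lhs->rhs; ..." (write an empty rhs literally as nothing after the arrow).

  | bcb => bb
  | babba => baca
  | bccb => bcb => bb
  | aababac

bba->ca; cb->b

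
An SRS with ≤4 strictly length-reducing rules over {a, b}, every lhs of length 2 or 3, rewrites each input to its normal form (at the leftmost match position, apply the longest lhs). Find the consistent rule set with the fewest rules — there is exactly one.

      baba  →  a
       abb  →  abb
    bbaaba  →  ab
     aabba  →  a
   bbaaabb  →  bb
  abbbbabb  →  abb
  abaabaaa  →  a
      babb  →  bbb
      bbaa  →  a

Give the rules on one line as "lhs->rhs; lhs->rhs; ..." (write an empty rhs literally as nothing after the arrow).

  | baba => bba => a
  | abb
  | bbaaba => aaba => aba => ab
  | aabba => abba => aa => a

aa->a; aaa->; ba->b; bba->a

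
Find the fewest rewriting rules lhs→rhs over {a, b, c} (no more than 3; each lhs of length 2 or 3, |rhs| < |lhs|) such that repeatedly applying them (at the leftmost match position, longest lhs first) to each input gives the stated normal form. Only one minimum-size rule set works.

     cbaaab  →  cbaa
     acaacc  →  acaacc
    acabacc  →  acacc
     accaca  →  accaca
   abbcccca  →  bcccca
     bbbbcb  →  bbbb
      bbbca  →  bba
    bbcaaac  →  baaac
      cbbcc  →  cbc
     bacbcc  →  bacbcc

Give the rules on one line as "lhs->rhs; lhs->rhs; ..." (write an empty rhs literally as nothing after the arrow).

  | cbaaab => cbaa
  | acaacc
  | acabacc => acacc
  | accaca

ab->; bbc->b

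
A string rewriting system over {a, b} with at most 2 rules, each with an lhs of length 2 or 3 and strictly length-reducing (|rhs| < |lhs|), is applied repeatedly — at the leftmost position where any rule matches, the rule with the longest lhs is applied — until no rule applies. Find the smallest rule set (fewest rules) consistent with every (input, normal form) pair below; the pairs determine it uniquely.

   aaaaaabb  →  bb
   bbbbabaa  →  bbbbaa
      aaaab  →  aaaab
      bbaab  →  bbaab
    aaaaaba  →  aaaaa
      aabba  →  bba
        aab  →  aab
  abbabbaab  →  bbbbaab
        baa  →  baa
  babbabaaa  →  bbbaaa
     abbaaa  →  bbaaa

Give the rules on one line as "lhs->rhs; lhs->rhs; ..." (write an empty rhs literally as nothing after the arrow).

  | aaaaaabb => aaaaabb => aaaabb => aaabb => aabb => abb => bb
  | bbbbabaa => bbbbaa
  | aaaab
  | bbaab

aba->a; abb->bb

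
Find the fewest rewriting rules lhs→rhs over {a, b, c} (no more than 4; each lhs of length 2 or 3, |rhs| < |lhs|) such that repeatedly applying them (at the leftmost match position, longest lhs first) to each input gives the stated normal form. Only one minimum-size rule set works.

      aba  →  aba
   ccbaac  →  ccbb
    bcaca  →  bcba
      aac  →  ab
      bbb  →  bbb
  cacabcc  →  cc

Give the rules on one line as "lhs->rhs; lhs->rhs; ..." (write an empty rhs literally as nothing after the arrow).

  | aba
  | ccbaac => ccbab => ccbb
  | bcaca => bcba
  | aac => ab

ac->b; bab->bb; bbc->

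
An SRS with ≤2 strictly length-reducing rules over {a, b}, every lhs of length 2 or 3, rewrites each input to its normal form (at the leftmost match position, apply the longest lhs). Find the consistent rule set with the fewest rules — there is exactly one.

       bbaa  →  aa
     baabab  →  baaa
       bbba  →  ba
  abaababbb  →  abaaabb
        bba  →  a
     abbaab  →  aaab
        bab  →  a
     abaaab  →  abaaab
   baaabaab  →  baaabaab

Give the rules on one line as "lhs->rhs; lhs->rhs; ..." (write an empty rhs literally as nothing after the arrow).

bab->a; bba->a

  | bbaa => aa
  | baabab => baaa
  | bbba => ba
  | abaababbb => abaaabb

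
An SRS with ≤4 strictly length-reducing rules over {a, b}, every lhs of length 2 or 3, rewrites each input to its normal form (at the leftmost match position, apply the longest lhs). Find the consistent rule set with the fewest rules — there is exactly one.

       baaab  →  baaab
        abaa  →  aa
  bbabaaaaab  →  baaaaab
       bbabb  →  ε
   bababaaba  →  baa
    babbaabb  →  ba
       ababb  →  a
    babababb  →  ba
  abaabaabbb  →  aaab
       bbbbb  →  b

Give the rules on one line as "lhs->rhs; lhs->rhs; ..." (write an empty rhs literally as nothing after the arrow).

  | baaab
  | abaa => aa
  | bbabaaaaab => bbbaaaaab => baaaaab
  | bbabb => bbbb => bb => ε

aba->a; bb->; bba->bb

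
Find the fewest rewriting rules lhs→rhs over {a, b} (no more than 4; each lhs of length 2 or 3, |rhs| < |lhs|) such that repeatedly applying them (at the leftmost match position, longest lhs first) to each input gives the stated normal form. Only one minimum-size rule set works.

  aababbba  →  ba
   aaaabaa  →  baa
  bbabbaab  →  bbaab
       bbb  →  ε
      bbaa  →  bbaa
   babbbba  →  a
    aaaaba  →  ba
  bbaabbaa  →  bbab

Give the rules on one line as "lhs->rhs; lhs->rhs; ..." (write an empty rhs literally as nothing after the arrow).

  | aababbba => abbba => ba
  | aaaabaa => ababaa => baa
  | bbabbaab => bbaab
  | bbb => ε

aaa->ab; aba->; abb->; bbb->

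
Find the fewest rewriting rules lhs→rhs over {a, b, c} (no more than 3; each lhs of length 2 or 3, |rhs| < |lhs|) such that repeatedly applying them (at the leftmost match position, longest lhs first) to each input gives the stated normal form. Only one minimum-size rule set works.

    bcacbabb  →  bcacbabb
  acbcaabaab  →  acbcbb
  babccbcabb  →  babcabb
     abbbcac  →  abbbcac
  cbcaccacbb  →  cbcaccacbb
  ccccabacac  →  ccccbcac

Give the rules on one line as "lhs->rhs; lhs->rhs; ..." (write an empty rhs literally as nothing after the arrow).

  | bcacbabb
  | acbcaabaab => acbcabab => acbcbb
  | babccbcabb => babcabb
  | abbbcac

aba->b; bcc->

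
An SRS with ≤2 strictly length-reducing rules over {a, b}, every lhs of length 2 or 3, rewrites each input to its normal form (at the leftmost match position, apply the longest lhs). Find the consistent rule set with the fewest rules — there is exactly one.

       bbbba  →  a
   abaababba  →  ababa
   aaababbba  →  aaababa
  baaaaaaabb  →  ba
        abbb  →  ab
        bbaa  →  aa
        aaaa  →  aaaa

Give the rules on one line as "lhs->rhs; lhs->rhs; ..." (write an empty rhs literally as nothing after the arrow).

  | bbbba => bba => a
  | abaababba => abababba => ababaa => ababa
  | aaababbba => aaababa
  | baaaaaaabb => baaaaaabb => baaaaabb => baaaabb => baaabb => baabb => babb => ba

baa->ba; bb->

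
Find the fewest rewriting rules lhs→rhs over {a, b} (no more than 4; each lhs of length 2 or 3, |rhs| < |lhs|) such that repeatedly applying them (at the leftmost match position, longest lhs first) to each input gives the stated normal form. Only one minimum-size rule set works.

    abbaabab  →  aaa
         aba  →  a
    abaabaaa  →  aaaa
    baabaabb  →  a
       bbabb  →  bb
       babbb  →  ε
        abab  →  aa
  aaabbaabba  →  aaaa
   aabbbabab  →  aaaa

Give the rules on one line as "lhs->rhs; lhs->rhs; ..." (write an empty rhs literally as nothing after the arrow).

abb->ba; ba->; bab->a; bba->

  | abbaabab => baaabab => aabab => aaa
  | aba => a
  | abaabaaa => aabaaa => aaaa
  | baabaabb => abaabb => aabb => aba => a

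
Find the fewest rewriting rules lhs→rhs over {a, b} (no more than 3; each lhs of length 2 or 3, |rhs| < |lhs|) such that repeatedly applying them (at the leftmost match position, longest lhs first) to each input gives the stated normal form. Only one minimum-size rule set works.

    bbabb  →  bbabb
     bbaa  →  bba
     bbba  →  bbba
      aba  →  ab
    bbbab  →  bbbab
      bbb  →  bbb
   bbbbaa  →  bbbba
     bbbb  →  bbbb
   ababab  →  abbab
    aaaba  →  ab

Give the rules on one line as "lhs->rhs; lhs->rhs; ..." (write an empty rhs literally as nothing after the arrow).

  | bbabb
  | bbaa => bba
  | bbba
  | aba => ab

aa->a; aba->ab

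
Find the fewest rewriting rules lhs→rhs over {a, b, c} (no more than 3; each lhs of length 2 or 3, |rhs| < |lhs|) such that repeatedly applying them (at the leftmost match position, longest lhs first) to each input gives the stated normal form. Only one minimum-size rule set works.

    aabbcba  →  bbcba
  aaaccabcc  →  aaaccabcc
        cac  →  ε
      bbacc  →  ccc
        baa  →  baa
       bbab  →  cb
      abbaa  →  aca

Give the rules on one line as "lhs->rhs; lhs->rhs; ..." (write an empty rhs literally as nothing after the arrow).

aab->b; bba->c; cac->

  | aabbcba => bbcba
  | aaaccabcc
  | cac => ε
  | bbacc => ccc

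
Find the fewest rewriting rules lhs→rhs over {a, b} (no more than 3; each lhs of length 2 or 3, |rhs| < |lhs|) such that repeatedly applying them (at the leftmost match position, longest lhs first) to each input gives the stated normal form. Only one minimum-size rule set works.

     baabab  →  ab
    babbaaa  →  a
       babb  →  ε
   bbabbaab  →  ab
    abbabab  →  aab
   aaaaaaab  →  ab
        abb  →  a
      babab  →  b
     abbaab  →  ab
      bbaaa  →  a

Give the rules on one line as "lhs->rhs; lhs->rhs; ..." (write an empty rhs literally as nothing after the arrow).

  | baabab => abab => ab
  | babbaaa => bbaaa => aaa => a
  | babb => bb => ε
  | bbabbaab => abbaab => aaab => ab

aaa->a; ba->; bb->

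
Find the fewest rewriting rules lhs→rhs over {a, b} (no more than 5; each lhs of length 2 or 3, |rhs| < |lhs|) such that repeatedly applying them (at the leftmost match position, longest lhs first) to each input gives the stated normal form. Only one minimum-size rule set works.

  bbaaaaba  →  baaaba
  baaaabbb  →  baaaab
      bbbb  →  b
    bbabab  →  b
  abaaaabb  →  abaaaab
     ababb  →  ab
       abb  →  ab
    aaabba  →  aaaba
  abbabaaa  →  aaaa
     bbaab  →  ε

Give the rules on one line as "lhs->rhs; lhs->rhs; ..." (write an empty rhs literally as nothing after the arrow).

  | bbaaaaba => baaaba
  | baaaabbb => baaaabb => baaaab
  | bbbb => bbb => bb => b
  | bbabab => bbab => bb => b

abb->ab; bab->; bb->b; bba->b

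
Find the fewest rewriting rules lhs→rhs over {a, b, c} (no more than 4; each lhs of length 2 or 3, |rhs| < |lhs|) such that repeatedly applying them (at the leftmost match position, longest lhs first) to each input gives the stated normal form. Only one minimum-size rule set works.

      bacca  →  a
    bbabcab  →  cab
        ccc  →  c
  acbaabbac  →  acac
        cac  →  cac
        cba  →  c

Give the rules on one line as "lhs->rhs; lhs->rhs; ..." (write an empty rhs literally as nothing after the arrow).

ba->; bc->c; cc->

  | bacca => cca => a
  | bbabcab => bbcab => bcab => cab
  | ccc => c
  | acbaabbac => acabbac => acabc => acac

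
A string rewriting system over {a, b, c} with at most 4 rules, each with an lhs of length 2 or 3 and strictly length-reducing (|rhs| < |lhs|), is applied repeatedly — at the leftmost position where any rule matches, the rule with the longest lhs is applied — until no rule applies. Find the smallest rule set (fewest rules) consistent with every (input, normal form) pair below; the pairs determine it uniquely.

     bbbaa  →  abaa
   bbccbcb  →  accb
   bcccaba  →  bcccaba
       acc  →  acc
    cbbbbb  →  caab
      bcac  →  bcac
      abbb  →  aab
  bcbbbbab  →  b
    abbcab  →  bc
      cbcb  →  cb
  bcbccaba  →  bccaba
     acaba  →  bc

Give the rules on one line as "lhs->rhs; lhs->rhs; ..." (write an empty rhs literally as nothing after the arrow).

  | bbbaa => abaa
  | bbccbcb => accbcb => accb
  | bcccaba
  | acc

aaa->bc; aca->ab; bb->a; bcb->b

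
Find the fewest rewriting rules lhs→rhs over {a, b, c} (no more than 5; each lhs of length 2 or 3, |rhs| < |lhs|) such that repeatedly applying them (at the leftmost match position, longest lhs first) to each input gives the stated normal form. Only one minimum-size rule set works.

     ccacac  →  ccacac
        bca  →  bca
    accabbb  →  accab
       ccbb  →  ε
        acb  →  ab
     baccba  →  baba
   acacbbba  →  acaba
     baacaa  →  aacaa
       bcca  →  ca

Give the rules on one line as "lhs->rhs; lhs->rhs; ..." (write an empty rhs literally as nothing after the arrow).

baa->aa; bb->; bcc->c; cb->b

  | ccacac
  | bca
  | accabbb => accab
  | ccbb => cbb => bb => ε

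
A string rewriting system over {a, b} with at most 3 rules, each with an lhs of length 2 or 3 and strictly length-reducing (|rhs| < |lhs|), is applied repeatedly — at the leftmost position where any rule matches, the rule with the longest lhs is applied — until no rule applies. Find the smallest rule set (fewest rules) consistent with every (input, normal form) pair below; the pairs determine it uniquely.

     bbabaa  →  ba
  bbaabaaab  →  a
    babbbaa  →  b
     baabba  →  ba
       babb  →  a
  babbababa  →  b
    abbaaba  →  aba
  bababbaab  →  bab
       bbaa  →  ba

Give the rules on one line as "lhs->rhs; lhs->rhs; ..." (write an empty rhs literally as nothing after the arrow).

aa->b; bb->a

  | bbabaa => aabaa => bbaa => aaa => ba
  | bbaabaaab => aaabaaab => babaaab => babbab => baaab => bbab => aab => bb => a
  | babbbaa => baabaa => bbbaa => abaa => abb => aa => b
  | baabba => bbbba => abba => aaa => ba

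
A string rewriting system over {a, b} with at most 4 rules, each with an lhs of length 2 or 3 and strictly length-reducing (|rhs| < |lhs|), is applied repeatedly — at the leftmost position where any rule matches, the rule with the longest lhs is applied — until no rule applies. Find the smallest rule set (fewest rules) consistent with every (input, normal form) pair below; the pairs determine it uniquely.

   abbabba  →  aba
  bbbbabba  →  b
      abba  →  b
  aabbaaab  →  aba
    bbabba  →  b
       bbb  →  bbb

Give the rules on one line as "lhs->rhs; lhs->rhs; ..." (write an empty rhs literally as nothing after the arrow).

  | abbabba => aabba => aba
  | bbbbabba => bbabba => abba => aa => b
  | abba => aa => b
  | aabbaaab => abaaab => abaab => aba

aa->b; aaa->aa; aab->a; bba->a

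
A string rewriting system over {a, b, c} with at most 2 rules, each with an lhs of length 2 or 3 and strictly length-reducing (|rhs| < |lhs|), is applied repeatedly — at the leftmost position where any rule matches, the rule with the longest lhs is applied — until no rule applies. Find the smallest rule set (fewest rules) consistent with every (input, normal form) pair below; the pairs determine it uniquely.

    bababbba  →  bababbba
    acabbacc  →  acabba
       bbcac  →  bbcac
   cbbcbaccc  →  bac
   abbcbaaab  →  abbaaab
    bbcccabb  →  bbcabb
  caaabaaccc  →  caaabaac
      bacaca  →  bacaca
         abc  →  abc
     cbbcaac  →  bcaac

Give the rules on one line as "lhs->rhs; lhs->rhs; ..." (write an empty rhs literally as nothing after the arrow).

  | bababbba
  | acabbacc => acabba
  | bbcac
  | cbbcbaccc => bcbaccc => baccc => bac

cb->; cc->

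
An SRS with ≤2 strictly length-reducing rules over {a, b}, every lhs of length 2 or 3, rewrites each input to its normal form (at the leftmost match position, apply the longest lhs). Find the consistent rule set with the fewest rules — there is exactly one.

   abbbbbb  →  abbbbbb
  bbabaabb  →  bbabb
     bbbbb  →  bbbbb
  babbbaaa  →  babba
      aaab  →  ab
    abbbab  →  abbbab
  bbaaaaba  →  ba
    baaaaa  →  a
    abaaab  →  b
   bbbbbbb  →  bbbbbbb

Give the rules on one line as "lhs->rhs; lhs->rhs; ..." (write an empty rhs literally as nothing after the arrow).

  | abbbbbb
  | bbabaabb => bbabb
  | bbbbb
  | babbbaaa => babba

aa->; baa->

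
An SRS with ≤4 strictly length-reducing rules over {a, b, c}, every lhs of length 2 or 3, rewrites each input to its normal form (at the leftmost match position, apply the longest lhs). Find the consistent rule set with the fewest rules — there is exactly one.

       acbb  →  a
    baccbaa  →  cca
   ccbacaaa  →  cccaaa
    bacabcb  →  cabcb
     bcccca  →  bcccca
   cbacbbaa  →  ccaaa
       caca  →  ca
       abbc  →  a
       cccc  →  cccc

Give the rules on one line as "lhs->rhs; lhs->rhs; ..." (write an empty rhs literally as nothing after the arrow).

  | acbb => bb => a
  | baccbaa => ccbaa => cca
  | ccbacaaa => cccaaa
  | bacabcb => cabcb

ac->; ba->; bb->a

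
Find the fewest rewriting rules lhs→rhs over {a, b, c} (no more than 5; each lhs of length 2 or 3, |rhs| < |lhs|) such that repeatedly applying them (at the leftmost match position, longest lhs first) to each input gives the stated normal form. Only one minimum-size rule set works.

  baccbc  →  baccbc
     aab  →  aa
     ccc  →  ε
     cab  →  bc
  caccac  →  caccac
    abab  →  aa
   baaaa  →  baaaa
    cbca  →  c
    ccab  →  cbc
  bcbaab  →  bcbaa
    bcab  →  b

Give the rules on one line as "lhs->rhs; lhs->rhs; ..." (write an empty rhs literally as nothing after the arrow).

  | baccbc
  | aab => aa
  | ccc => ε
  | cab => bc

ab->a; bca->; cab->bc; ccc->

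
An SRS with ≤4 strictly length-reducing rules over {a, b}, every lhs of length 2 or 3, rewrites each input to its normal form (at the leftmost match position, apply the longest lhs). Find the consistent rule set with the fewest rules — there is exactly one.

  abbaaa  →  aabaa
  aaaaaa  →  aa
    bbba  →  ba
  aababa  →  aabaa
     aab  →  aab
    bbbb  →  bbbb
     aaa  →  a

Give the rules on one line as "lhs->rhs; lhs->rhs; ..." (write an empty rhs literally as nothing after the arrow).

  | abbaaa => aabaa
  | aaaaaa => aaaa => aa
  | bbba => bab => ba
  | aababa => aabaa

aaa->a; bab->ba; bba->ab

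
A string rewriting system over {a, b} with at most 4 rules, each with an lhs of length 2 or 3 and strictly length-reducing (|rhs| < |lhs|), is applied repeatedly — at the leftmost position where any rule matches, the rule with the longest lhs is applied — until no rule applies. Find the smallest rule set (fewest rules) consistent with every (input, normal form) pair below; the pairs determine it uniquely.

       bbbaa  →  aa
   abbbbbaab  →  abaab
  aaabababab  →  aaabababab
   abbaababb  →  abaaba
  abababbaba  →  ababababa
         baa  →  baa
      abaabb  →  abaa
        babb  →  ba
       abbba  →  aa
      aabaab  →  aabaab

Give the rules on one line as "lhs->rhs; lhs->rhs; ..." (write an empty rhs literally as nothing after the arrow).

  | bbbaa => aa
  | abbbbbaab => abbaab => abaab
  | aaabababab
  | abbaababb => abaababb => abaaba

bb->; bba->ba; bbb->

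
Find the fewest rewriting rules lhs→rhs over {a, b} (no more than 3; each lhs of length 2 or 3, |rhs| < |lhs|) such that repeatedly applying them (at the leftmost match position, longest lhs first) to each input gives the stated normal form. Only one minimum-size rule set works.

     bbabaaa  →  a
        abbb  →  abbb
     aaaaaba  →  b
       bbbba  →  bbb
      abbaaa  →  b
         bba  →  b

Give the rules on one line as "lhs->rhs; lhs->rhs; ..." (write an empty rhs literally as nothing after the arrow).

aa->b; ba->

  | bbabaaa => bbaaa => baa => a
  | abbb
  | aaaaaba => baaaba => aaba => bba => b
  | bbbba => bbb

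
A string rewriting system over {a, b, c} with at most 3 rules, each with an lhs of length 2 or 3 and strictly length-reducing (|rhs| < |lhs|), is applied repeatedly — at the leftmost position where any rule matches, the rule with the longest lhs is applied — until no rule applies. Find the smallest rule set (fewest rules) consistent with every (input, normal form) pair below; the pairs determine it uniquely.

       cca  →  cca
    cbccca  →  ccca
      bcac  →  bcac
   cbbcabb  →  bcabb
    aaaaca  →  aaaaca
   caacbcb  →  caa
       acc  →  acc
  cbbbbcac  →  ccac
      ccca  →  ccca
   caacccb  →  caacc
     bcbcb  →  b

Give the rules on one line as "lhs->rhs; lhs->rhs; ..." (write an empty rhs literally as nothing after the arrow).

bbb->c; cb->

  | cca
  | cbccca => ccca
  | bcac
  | cbbcabb => bcabb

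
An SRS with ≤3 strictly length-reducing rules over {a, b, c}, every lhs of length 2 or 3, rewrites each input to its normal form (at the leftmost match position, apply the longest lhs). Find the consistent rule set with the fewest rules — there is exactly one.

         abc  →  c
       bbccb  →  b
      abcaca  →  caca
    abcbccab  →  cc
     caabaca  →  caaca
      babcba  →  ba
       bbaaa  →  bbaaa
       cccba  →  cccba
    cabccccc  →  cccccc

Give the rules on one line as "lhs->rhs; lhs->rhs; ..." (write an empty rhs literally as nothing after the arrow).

  | abc => c
  | bbccb => bcb => b
  | abcaca => caca
  | abcbccab => cbccab => ccab => cc

ab->; bc->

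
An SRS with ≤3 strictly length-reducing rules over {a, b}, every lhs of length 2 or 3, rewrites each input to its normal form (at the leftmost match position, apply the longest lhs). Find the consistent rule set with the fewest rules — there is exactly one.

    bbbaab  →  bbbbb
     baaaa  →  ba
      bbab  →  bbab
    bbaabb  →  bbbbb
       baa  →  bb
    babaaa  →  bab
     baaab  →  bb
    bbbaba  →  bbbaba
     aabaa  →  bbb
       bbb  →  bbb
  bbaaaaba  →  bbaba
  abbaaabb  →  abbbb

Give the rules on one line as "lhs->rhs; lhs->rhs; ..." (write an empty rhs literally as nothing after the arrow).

  | bbbaab => bbbbb
  | baaaa => ba
  | bbab
  | bbaabb => bbbbb

aa->b; aaa->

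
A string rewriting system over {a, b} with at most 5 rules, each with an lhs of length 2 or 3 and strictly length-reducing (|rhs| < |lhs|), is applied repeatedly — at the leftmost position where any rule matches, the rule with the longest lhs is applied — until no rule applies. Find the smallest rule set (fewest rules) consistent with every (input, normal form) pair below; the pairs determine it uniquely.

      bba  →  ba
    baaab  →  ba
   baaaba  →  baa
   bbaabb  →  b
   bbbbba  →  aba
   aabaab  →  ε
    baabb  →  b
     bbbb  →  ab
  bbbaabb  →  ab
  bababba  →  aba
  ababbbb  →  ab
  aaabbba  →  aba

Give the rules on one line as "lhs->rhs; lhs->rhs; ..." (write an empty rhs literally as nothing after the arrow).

aab->; bab->aa; bb->b; bbb->a

  | bba => ba
  | baaab => ba
  | baaaba => baa
  | bbaabb => baabb => bb => b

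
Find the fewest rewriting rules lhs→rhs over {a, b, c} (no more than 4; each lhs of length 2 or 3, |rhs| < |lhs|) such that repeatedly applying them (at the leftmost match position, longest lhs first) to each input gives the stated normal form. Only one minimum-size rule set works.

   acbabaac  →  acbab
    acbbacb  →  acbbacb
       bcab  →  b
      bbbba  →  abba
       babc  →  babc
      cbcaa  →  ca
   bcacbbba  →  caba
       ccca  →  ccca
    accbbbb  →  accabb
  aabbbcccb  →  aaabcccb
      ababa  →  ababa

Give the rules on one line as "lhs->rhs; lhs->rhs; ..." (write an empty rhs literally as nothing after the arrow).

aac->; bbb->ab; bca->

  | acbabaac => acbab
  | acbbacb
  | bcab => b
  | bbbba => abba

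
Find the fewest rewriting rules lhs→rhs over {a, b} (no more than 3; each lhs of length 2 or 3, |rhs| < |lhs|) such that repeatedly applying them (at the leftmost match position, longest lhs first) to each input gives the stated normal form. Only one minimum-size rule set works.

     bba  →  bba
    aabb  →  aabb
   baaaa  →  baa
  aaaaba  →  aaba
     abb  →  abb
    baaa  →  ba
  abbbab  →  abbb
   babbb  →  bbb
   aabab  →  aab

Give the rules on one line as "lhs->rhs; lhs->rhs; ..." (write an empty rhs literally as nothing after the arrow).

  | bba
  | aabb
  | baaaa => baa
  | aaaaba => aaba

aaa->a; bab->b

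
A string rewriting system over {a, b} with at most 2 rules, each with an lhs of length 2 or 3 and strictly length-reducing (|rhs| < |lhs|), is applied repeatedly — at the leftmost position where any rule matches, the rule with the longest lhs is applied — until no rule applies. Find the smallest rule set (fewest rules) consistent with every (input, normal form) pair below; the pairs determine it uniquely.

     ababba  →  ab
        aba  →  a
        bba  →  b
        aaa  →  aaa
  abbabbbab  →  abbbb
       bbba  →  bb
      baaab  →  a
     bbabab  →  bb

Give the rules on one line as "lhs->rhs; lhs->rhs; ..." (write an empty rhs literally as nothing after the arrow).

  | ababba => abba => ab
  | aba => a
  | bba => b
  | aaa

aab->a; ba->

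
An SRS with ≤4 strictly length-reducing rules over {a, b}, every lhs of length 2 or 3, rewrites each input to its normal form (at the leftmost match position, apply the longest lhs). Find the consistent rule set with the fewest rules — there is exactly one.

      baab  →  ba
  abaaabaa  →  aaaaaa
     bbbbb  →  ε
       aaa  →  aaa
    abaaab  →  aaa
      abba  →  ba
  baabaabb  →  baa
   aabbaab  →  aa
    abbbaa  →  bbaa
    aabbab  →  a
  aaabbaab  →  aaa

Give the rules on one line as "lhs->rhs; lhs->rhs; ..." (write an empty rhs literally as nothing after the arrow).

  | baab => ba
  | abaaabaa => aaaabaa => aaaaaa
  | bbbbb => aabb => ab => ε
  | aaa

ab->; aba->aa; bbb->aa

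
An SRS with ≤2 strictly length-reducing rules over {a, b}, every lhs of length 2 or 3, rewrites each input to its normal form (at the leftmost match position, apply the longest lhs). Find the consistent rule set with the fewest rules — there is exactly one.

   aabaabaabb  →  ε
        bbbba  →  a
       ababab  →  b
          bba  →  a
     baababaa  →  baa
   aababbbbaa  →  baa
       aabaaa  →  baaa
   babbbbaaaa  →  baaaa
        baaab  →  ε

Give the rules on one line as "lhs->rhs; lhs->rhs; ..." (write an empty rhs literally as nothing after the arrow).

ab->b; bb->

  | aabaabaabb => abaabaabb => baabaabb => babaabb => bbaabb => aabb => abb => bb => ε
  | bbbba => bba => a
  | ababab => babab => bbab => ab => b
  | bba => a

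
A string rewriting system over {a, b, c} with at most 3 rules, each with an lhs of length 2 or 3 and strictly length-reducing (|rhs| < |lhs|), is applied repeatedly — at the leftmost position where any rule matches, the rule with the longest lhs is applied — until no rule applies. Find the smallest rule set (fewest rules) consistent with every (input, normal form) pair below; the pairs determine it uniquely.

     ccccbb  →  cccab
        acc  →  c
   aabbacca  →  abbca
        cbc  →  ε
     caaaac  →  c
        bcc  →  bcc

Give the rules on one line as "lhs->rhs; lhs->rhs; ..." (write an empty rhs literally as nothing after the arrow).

aa->a; ac->; cb->a

  | ccccbb => cccab
  | acc => c
  | aabbacca => abbacca => abbca
  | cbc => ac => ε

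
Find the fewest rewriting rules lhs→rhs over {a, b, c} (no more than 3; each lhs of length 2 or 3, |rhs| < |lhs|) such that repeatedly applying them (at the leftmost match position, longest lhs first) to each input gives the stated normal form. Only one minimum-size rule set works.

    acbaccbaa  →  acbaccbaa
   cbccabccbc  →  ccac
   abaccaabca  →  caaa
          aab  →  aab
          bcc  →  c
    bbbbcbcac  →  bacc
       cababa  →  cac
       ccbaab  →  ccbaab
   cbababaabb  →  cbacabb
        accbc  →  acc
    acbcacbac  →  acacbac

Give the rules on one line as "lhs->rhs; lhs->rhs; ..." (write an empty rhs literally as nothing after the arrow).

aba->b; bba->ac; bc->

  | acbaccbaa
  | cbccabccbc => ccabccbc => ccacbc => ccac
  | abaccaabca => bccaabca => caabca => caaa
  | aab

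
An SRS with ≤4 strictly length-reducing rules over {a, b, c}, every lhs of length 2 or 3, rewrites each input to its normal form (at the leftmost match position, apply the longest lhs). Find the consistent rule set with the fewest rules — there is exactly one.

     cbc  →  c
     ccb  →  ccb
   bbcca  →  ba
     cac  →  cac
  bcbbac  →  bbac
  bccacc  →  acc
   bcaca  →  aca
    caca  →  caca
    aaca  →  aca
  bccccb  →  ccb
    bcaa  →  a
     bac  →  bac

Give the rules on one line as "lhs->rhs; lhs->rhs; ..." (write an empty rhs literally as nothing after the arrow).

  | cbc => c
  | ccb
  | bbcca => ba
  | cac

aa->a; bc->; bcc->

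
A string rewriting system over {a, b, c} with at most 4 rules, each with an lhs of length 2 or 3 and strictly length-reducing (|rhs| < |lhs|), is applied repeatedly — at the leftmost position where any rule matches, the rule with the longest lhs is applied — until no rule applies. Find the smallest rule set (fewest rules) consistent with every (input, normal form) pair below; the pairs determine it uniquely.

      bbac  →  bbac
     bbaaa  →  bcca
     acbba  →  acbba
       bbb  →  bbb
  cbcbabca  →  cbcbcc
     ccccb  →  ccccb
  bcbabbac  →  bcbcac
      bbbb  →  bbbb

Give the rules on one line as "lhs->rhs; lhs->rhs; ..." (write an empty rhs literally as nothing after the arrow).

  | bbac
  | bbaaa => bcca
  | acbba
  | bbb

abb->c; abc->ba; baa->cc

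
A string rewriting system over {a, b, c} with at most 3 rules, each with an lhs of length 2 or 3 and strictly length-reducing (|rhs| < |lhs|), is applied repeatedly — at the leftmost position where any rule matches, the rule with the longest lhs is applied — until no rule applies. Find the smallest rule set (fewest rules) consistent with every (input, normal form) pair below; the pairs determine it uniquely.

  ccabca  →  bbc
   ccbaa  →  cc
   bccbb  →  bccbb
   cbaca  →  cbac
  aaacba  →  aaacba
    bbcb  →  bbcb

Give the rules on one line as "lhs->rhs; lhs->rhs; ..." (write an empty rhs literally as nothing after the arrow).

  | ccabca => bbca => bbc
  | ccbaa => cc
  | bccbb
  | cbaca => cbac

baa->; ca->c; cca->b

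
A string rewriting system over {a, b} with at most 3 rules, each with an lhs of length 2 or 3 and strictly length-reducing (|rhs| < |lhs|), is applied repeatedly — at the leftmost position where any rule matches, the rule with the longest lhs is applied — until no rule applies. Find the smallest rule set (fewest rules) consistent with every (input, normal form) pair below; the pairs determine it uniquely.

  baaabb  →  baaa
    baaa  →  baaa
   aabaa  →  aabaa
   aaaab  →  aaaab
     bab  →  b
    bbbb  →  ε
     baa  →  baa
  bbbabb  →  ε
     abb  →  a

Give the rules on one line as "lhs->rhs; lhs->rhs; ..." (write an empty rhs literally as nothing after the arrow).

  | baaabb => baaa
  | baaa
  | aabaa
  | aaaab

bab->b; bb->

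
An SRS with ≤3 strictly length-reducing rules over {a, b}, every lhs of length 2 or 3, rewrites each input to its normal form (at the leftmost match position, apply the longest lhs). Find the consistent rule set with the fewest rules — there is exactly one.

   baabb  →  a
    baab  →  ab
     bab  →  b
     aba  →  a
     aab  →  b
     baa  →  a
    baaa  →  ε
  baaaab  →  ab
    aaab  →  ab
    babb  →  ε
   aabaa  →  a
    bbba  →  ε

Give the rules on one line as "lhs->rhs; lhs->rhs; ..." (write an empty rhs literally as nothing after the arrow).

  | baabb => abb => a
  | baab => ab
  | bab => b
  | aba => a

aa->; ba->; bb->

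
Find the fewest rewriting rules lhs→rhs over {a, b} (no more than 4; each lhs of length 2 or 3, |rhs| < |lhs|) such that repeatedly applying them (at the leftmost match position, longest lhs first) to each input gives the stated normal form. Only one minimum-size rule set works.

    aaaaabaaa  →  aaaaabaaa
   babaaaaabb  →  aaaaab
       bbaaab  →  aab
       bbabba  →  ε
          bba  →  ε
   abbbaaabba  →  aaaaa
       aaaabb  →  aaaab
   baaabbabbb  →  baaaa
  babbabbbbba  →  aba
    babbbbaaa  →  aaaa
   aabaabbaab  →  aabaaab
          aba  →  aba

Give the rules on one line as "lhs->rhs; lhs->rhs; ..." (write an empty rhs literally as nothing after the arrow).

  | aaaaabaaa
  | babaaaaabb => aaaaabb => aaaaab
  | bbaaab => aab
  | bbabba => bba => ε

bab->; bb->b; bba->; bbb->a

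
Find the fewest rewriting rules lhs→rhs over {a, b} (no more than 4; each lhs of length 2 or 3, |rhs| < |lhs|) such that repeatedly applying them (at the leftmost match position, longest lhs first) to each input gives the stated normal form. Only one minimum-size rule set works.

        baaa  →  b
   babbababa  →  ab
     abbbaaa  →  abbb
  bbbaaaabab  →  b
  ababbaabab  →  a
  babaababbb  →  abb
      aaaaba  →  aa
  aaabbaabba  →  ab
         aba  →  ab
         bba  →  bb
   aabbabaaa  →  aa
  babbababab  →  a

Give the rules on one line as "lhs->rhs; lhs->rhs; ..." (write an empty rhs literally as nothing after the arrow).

  | baaa => baa => ba => b
  | babbababa => bababa => aba => ab
  | abbbaaa => abbbaa => abbba => abbb
  | bbbaaaabab => bbbaaabab => bbbaabab => bbbabab => bbab => b

aaa->aa; aab->a; ba->b; bab->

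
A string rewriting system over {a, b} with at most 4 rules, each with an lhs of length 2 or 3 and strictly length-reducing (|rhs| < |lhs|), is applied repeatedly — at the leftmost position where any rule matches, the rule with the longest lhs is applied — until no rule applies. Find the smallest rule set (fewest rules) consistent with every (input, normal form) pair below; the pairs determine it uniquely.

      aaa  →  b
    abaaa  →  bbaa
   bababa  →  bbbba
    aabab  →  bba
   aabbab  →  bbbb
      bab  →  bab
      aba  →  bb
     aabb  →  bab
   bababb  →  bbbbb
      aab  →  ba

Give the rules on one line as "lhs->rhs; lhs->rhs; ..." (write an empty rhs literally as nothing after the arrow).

  | aaa => b
  | abaaa => bbaa
  | bababa => bbbba
  | aabab => baab => bba

aaa->b; aab->ba; aba->bb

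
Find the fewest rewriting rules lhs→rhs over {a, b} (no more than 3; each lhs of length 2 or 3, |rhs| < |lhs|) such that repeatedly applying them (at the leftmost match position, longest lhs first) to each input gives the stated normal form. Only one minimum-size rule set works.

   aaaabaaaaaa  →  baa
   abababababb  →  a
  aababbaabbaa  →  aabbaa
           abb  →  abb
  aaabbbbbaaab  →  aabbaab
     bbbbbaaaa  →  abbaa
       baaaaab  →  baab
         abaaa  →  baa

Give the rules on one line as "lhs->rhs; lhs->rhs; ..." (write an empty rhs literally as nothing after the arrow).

  | aaaabaaaaaa => aaabaaaaaa => aabaaaaaa => abaaaaa => baaaa => baaa => baa
  | abababababb => bbabababb => bbbbabb => ababb => bbb => a
  | aababbaabbaa => abbbaabbaa => aaaabbaa => aaabbaa => aabbaa
  | abb

aaa->aa; aba->b; bbb->a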